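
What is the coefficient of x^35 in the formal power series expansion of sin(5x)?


The Maclaurin series is sin(t) = sum_{k>=0} (-1)^k t^(2k+1) / (2k+1)!, so substituting t = 5x, only odd powers of x are nonzero, with coefficient of x^(2k+1) equal to (-1)^k 5^(2k+1) / (2k+1)!.
Write 35 = 2*17 + 1, giving the coefficient (-1)^17 * 5^35 / 35! = -2910383045673370361328125/10333147966386144929666651337523200000000 = -7450580596923828125/26452858793948531019946627424059392.

-7450580596923828125/26452858793948531019946627424059392


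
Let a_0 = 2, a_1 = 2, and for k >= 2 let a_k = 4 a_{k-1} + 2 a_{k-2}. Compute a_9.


Iterating the recurrence forward:
a_0 = 2
a_1 = 2
a_2 = 4*2 + 2*2 = 12
a_3 = 4*12 + 2*2 = 52
a_4 = 4*52 + 2*12 = 232
a_5 = 4*232 + 2*52 = 1032
a_6 = 4*1032 + 2*232 = 4592
a_7 = 4*4592 + 2*1032 = 20432
a_8 = 4*20432 + 2*4592 = 90912
a_9 = 4*90912 + 2*20432 = 404512
So a_9 = 404512.

404512


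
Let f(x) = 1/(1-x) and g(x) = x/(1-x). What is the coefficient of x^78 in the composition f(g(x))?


First simplify the composition: f(g(x)) = 1/(1 - x/(1-x)) = (1-x)/((1-x) - x) = (1-x)/(1-2x).
Now extract the coefficient. Write (1-x)/(1-2x) = 1/(1-2x) - x/(1-2x).
The coefficient of x^n in 1/(1-2x) is 2^n, and in x/(1-2x) is 2^(n-1) (for n >= 1).
So the coefficient of x^78 is 2^78 - 2^77 = 302231454903657293676544 - 151115727451828646838272 = 151115727451828646838272.

151115727451828646838272


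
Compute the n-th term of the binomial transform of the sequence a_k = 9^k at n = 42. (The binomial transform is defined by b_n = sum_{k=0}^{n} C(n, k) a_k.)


With a_k = 9^k, b_n = sum_{k=0}^{n} C(n, k) 9^k = (1 + 9)^n by the binomial theorem.
For n = 42: (1 + 9)^42 = 10^42 = 1000000000000000000000000000000000000000000.

1000000000000000000000000000000000000000000


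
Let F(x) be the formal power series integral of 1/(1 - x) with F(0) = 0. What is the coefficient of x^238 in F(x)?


1/(1 - x) = sum_{k>=0} x^k. Integrating termwise and using F(0) = 0 gives
F(x) = sum_{k>=0} x^(k+1) / (k+1) = sum_{m>=1} x^m / m = -ln(1 - x).
So the coefficient of x^238 is 1/238 = 1/238.

1/238


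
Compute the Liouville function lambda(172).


The Liouville function is lambda(k) = (-1)^Omega(k), where Omega(k) counts the prime factors of k with multiplicity.
Factoring: 172 = 2 * 2 * 43, so Omega(172) = 3.
lambda(172) = (-1)^3 = -1.

-1


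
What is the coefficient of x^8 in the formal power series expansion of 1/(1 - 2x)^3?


The general identity 1/(1 - c x)^r = sum_{k>=0} c^k C(k + r - 1, r - 1) x^k follows by substituting y = c x into 1/(1 - y)^r = sum_{k>=0} C(k + r - 1, r - 1) y^k.
For c = 2, r = 3, k = 8:
2^8 * C(10, 2) = 256 * 45 = 11520.

11520


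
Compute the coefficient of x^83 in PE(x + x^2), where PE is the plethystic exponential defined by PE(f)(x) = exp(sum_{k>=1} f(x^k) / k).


With f(x) = x + x^2, the exponent is sum_{k>=1} (x^k + x^(2k)) / k = -ln(1 - x) - ln(1 - x^2). Exponentiating:
PE(x + x^2) = 1 / ((1 - x)(1 - x^2)).
This is the generating function for partitions of n into parts of size 1 or 2. The number of 2's can be any j in 0..41, and the rest are 1's, so
[x^83] = floor(83/2) + 1 = 42.

42


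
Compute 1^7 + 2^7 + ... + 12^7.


This power sum has a closed form given by Faulhaber's formula
sum_{k=1}^{m} k^p = (1 / (p + 1)) * sum_{j=0}^{p} C(p + 1, j) B_j m^(p + 1 - j),
but for small m direct computation is fastest:
1 + 128 + 2187 + 16384 + 78125 + 279936 + 823543 + 2097152 + 4782969 + 10000000 + 19487171 + 35831808 = 73399404.

73399404


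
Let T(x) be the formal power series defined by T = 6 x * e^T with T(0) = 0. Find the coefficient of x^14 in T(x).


Apply the Lagrange inversion formula: if T = 6 x * phi(T) with phi(t) = e^t, then
[x^n] T = 6^n * (1/n) [t^(n-1)] phi(t)^n = 6^n * (1/n) [t^(n-1)] e^(n t) = 6^n * (1/n) * n^(n-1) / (n-1)! = 6^n * n^(n-1) / n!.
When c = 1 this is the Cayley count of rooted labeled trees on n vertices, divided by n!.
For n = 14: 6^14 * 14^13 / 14! = 78364164096 * 793714773254144/87178291200 = 2550642919503888384/3575.

2550642919503888384/3575


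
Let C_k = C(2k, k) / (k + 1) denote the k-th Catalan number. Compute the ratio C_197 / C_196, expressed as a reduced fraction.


Using C_k = (2k)! / (k! (k+1)!), the ratio C_{k+1}/C_k simplifies to
C_{k+1}/C_k = [(2k+2)! / ((k+1)! (k+2)!)] * [k! (k+1)! / (2k)!]
 = (2k+2)(2k+1) / ((k+1)(k+2)) = 2(2k+1) / (k+2).
For k = 196: 2(2*196 + 1) / (196 + 2) = 786/198 = 131/33.

131/33


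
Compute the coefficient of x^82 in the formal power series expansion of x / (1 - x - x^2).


Let f(x) = sum_{k>=0} a_k x^k. Multiplying f(x) * (1 - x - x^2) = x and matching coefficients gives a_0 = 0, a_1 = 1, and a_k = a_{k-1} + a_{k-2} for k >= 2. These are the Fibonacci numbers F_k.
Iterating from F_0 = 0, F_1 = 1:
F_0=0, F_1=1, F_2=1, F_3=2, F_4=3, F_5=5, F_6=8, F_7=13, F_8=21, F_9=34, ...
F_82 = 61305790721611591.

61305790721611591


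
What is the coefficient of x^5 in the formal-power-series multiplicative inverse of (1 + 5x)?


The inverse is 1/(1 + 5x). Apply the geometric identity 1/(1 - y) = sum_{k>=0} y^k with y = -5x:
1/(1 + 5x) = sum_{k>=0} (-5)^k x^k.
So the coefficient of x^5 is (-5)^5 = -3125.

-3125


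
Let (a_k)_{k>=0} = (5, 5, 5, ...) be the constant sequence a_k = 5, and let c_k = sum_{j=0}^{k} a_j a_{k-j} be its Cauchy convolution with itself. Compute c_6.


Since a_j = 5 for all j >= 0, the convolution sum becomes
c_k = sum_{j=0}^{k} 5 * 5 = 25 * (k + 1).
Equivalently, the generating function of (a_k) is 5/(1 - x) and its square is 25/(1 - x)^2 = sum_{k>=0} 25(k + 1) x^k.
For k = 6: 25 * 7 = 175.

175


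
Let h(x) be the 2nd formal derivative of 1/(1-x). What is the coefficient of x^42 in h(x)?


Differentiating 2 times: d^2/dx^2 [1/(1-x)] = 2!/(1-x)^3.
The expansion 1/(1-x)^3 = sum_{k>=0} C(k+2, 2) x^k, so the coefficient of x^n in 2!/(1-x)^3 is 2! * C(n+2, 2).
For n = 42: 2 * C(44, 2) = 2 * 946 = 1892

1892


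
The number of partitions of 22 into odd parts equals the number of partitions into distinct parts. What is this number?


Computing partitions of 22 into odd parts (1, 3, 5, ...):
Using the generating function prod_{k>=0} 1/(1-x^(2k+1)),
the count is 89

89


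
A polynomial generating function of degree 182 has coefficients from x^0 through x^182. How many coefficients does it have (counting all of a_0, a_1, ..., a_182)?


A polynomial of degree 182 takes the form a_0 + a_1 x + ... + a_182 x^182.
The number of coefficients is 182 + 1 = 183.

183


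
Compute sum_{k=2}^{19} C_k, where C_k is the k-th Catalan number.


C_2 through C_19: 2, 5, 14, 42, 132, 429, 1430, 4862, 16796, 58786, 208012, 742900, 2674440, 9694845, 35357670, 129644790, 477638700, 1767263190
Sum = 2 + 5 + 14 + 42 + 132 + 429 + 1430 + 4862 + 16796 + 58786 + 208012 + 742900 + 2674440 + 9694845 + 35357670 + 129644790 + 477638700 + 1767263190
= 2423307045

2423307045


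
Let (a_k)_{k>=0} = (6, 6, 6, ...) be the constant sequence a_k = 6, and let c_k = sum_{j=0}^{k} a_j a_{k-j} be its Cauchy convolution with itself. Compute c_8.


Since a_j = 6 for all j >= 0, the convolution sum becomes
c_k = sum_{j=0}^{k} 6 * 6 = 36 * (k + 1).
Equivalently, the generating function of (a_k) is 6/(1 - x) and its square is 36/(1 - x)^2 = sum_{k>=0} 36(k + 1) x^k.
For k = 8: 36 * 9 = 324.

324


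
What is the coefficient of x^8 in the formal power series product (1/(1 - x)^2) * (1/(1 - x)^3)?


Combine the factors: (1/(1 - x)^2) * (1/(1 - x)^3) = 1/(1 - x)^5.
Then use 1/(1 - x)^r = sum_{k>=0} C(k + r - 1, r - 1) x^k with r = 5 and k = 8:
C(12, 4) = 495.

495


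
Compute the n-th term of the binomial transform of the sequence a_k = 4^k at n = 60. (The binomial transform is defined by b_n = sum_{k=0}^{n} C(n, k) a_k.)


With a_k = 4^k, b_n = sum_{k=0}^{n} C(n, k) 4^k = (1 + 4)^n by the binomial theorem.
For n = 60: (1 + 4)^60 = 5^60 = 867361737988403547205962240695953369140625.

867361737988403547205962240695953369140625


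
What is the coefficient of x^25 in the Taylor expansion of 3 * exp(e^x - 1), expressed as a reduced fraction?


exp(e^x - 1) = sum_{k>=0} Bell_k x^k / k!, where Bell_k is the k-th Bell number.
So the coefficient of x^25 is 3 * Bell_25 / 25!.
Computing: Bell_25 = 4638590332229999353 and 25! = 15511210043330985984000000, giving
3 * 4638590332229999353/15511210043330985984000000 = 356814640940769181/397723334444384256000000.

356814640940769181/397723334444384256000000


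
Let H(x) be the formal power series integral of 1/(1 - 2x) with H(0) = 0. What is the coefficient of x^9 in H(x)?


1/(1 - 2x) = sum_{k>=0} 2^k x^k. Integrating termwise with H(0) = 0:
H(x) = sum_{k>=0} 2^k x^(k+1) / (k+1) = sum_{m>=1} 2^(m-1) x^m / m.
For m = 9: 2^8/9 = 256/9 = 256/9.

256/9


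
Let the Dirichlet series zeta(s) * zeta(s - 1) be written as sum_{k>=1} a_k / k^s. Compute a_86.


Convolution gives a_k = sum_{d | k} d * 1 = sum_{d | k} d = sigma(k), the sum of positive divisors of k.
For k = 86, the divisors are 1, 2, 43, 86, so
sigma(86) = 1 + 2 + 43 + 86 = 132.

132


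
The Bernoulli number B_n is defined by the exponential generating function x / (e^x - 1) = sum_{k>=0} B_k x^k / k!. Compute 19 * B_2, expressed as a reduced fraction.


Bernoulli numbers can also be computed recursively via B_0 = 1 and sum_{j=0}^{m} C(m+1, j) B_j = 0 for m >= 1. Odd-index Bernoulli numbers vanish for k >= 3.
Computing B_2 = 1/6, so 19 * B_2 = 19 * 1/6 = 19/6.

19/6


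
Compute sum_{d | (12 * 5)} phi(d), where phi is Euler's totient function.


First, 12 * 5 = 60. One classical identity is sum_{d | n} phi(d) = n (each k in [1, n] has a unique gcd with n, and among the k's with gcd(k, n) = n/d there are phi(d) of them). So the sum equals 60. We also verify directly:
Divisors of 60: 1, 2, 3, 4, 5, 6, 10, 12, 15, 20, 30, 60.
phi values: 1, 1, 2, 2, 4, 2, 4, 4, 8, 8, 8, 16.
Sum = 60.

60


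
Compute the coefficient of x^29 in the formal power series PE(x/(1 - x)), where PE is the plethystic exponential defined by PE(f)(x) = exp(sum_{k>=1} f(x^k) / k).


For f(x) = x/(1 - x) we have
sum_{k>=1} f(x^k) / k = sum_{k>=1} (1/k) * x^k / (1 - x^k) = sum_{k, m >= 1} x^(k m) / k,
which after exponentiating simplifies to
PE(x/(1 - x)) = prod_{k>=1} 1 / (1 - x^k).
This is the generating function for the partition function p(n), so the coefficient of x^29 is p(29).
Computing p(29) by dynamic programming over parts 1, 2, ..., 29: p(29) = 4565.

4565


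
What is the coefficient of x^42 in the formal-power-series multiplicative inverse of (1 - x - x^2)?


Let the inverse be f(x) = sum_{k>=0} a_k x^k. From f(x) * (1 - x - x^2) = 1 and matching coefficients:
 x^0: a_0 = 1.
 x^1: a_1 - a_0 = 0, so a_1 = 1.
 x^k (k >= 2): a_k - a_{k-1} - a_{k-2} = 0, i.e. a_k = a_{k-1} + a_{k-2}.
This is the Fibonacci-type recurrence shifted so that a_0 = a_1 = 1.
Iterating: a_0=1, a_1=1, a_2=2, a_3=3, a_4=5, a_5=8, a_6=13, a_7=21, a_8=34, a_9=55, ...
a_42 = 433494437.

433494437


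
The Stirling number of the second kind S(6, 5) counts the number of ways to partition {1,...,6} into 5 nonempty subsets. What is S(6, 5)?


Using the explicit formula S(n,k) = (1/k!) sum_{j=0}^{k} (-1)^(k-j) C(k,j) j^n:
S(6, 5) = 15
Equivalently, S(n,k) is n! times the coefficient of x^n in the EGF (e^x - 1)^k / k!.

15


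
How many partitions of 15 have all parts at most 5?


Using the generating function (1-x)^(-1)(1-x^2)^(-1)...(1-x^5)^(-1),
the coefficient of x^15 counts these restricted partitions.
Result = 84

84


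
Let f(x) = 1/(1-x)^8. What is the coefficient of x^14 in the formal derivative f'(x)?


Differentiate: d/dx [ 1/(1-x)^r ] = r / (1-x)^(r+1).
Here r = 8, so f'(x) = 8 / (1-x)^9.
The expansion of 1/(1-x)^(r+1) has coefficient of x^n equal to C(n+r, r).
So the coefficient of x^14 in f'(x) is
8 * C(22, 8) = 8 * 319770 = 2558160

2558160


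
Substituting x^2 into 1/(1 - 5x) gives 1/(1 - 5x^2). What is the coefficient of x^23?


Since 1/(1 - 5x^2) only has even powers of x,
the coefficient of x^23 (odd) is 0.

0


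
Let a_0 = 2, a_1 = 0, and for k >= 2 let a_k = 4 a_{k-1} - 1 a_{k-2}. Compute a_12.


Iterating the recurrence forward:
a_0 = 2
a_1 = 0
a_2 = 4*0 - 1*2 = -2
a_3 = 4*-2 - 1*0 = -8
a_4 = 4*-8 - 1*-2 = -30
a_5 = 4*-30 - 1*-8 = -112
a_6 = 4*-112 - 1*-30 = -418
a_7 = 4*-418 - 1*-112 = -1560
a_8 = 4*-1560 - 1*-418 = -5822
a_9 = 4*-5822 - 1*-1560 = -21728
a_10 = 4*-21728 - 1*-5822 = -81090
a_11 = 4*-81090 - 1*-21728 = -302632
a_12 = 4*-302632 - 1*-81090 = -1129438
So a_12 = -1129438.

-1129438


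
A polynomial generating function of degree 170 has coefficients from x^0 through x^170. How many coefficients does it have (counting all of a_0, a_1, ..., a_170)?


A polynomial of degree 170 takes the form a_0 + a_1 x + ... + a_170 x^170.
The number of coefficients is 170 + 1 = 171.

171


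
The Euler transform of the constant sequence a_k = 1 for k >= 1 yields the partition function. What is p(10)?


The Euler transform converts the sequence a_k = 1 into the number of integer partitions.
Using the recurrence or dynamic programming:
p(10) = 42

42


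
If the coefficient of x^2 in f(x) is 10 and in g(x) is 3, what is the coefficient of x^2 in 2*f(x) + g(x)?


Scalar multiplication scales coefficients: 2 * 10 = 20.
Then add the g coefficient: 20 + 3
= 23

23


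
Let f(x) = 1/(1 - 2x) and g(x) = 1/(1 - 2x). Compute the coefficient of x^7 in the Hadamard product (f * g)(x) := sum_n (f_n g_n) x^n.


f has coefficients f_k = 2^k and g has coefficients g_k = 2^k, so the Hadamard product has coefficient (f*g)_k = 2^k * 2^k = 4^k.
For k = 7: 4^7 = 16384.

16384


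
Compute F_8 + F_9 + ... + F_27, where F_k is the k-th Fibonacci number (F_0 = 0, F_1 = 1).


Use the identity sum_{k=0}^{N} F_k = F_{N+2} - 1 (which follows from F_{k+2} - F_{k+1} = F_k). Then
sum_{k=8}^{27} F_k = (F_{29} - 1) - (F_{9} - 1) = F_{29} - F_{9}.
Computing: F_{29} = 514229, F_{9} = 34, so
Sum = 514229 - 34 = 514195.

514195


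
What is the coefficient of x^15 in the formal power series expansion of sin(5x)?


The Maclaurin series is sin(t) = sum_{k>=0} (-1)^k t^(2k+1) / (2k+1)!, so substituting t = 5x, only odd powers of x are nonzero, with coefficient of x^(2k+1) equal to (-1)^k 5^(2k+1) / (2k+1)!.
Write 15 = 2*7 + 1, giving the coefficient (-1)^7 * 5^15 / 15! = -30517578125/1307674368000 = -244140625/10461394944.

-244140625/10461394944


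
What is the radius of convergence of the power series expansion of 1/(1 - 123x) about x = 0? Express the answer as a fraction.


Expanding 1/(1 - 123x) = sum_{k>=0} 123^k x^k, the series converges when |123x| < 1, i.e., |x| < 1/123.
So the radius of convergence is 1/123 = 1/123.

1/123


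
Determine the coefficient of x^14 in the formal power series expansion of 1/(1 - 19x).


The geometric series identity gives 1/(1 - c x) = sum_{k>=0} c^k x^k, so the coefficient of x^k is c^k.
Here c = 19 and k = 14.
Computing: 19^14 = 799006685782884121

799006685782884121


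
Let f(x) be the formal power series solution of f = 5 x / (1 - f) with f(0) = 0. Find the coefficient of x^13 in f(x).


Apply Lagrange inversion: f = 5 x * phi(f) with phi(t) = 1/(1 - t), so
[x^n] f = 5^n * (1/n) [t^(n-1)] phi(t)^n = 5^n * (1/n) [t^(n-1)] (1 - t)^(-n) = 5^n * (1/n) C(2n - 2, n - 1) = 5^n * C_{n-1}.
For n = 13: C_12 = C(24, 12) / 13 = 2704156/13 = 208012.
With the 5^13 = 1220703125 factor, the coefficient is 1220703125 * 208012 = 253920898437500.

253920898437500


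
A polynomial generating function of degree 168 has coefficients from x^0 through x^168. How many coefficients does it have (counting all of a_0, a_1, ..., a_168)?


A polynomial of degree 168 takes the form a_0 + a_1 x + ... + a_168 x^168.
The number of coefficients is 168 + 1 = 169.

169


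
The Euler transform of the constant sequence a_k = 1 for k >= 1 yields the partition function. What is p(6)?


The Euler transform converts the sequence a_k = 1 into the number of integer partitions.
Using the recurrence or dynamic programming:
p(6) = 11

11


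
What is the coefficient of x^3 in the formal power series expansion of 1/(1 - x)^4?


The negative binomial / multiset identity is
1/(1 - x)^r = sum_{k>=0} C(k + r - 1, r - 1) x^k.
Here r = 4 and k = 3, so the coefficient is
C(3 + 3, 3) = C(6, 3)
= 20

20


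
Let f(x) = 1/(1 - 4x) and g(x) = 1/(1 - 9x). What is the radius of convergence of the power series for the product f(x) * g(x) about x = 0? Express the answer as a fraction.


The radius of 1/(1 - 4x) is 1/4 (nearest singularity at x = 1/4), and the radius of 1/(1 - 9x) is 1/9.
The product f(x)*g(x) = 1/((1 - 4x)(1 - 9x)) has singularities at both 1/4 and 1/9, so its radius of convergence is the distance to the nearest one:
min(1/4, 1/9) = 1/9.

1/9


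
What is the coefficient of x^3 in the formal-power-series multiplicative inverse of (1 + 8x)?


The inverse is 1/(1 + 8x). Apply the geometric identity 1/(1 - y) = sum_{k>=0} y^k with y = -8x:
1/(1 + 8x) = sum_{k>=0} (-8)^k x^k.
So the coefficient of x^3 is (-8)^3 = -512.

-512


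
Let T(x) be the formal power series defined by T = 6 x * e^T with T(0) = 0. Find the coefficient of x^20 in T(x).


Apply the Lagrange inversion formula: if T = 6 x * phi(T) with phi(t) = e^t, then
[x^n] T = 6^n * (1/n) [t^(n-1)] phi(t)^n = 6^n * (1/n) [t^(n-1)] e^(n t) = 6^n * (1/n) * n^(n-1) / (n-1)! = 6^n * n^(n-1) / n!.
When c = 1 this is the Cayley count of rooted labeled trees on n vertices, divided by n!.
For n = 20: 6^20 * 20^19 / 20! = 3656158440062976 * 5242880000000000000000000/2432902008176640000 = 17832200896512000000000000000/2263261.

17832200896512000000000000000/2263261


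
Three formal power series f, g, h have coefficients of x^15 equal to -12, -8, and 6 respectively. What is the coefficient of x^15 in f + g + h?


Series addition is componentwise:
-12 + -8 + 6
= -14

-14


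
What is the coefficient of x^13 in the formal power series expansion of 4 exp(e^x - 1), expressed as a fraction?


exp(e^x - 1) is the exponential generating function for the Bell numbers Bell_k: exp(e^x - 1) = sum_{k>=0} Bell_k x^k / k!.
So the coefficient of x^13 in 4 exp(e^x - 1) is 4 Bell_13 / 13!.
Computing: Bell_13 = 27644437 and 13! = 6227020800, giving
4 * 27644437/6227020800 = 27644437/1556755200.

27644437/1556755200


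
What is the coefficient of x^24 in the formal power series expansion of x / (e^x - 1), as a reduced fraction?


The exponential generating function for Bernoulli numbers is
x / (e^x - 1) = sum_{k>=0} B_k x^k / k!.
So the coefficient of x^24 in x / (e^x - 1) is B_24 / 24!.
Computing: B_24 = -236364091/2730, 24! = 620448401733239439360000, giving
-236364091/2730 / 620448401733239439360000 = -236364091/1693824136731743669452800000.

-236364091/1693824136731743669452800000


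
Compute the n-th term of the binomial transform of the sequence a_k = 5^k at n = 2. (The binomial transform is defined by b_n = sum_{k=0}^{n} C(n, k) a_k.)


With a_k = 5^k, b_n = sum_{k=0}^{n} C(n, k) 5^k = (1 + 5)^n by the binomial theorem.
For n = 2: (1 + 5)^2 = 6^2 = 36.

36


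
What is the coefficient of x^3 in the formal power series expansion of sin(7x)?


The Maclaurin series is sin(t) = sum_{k>=0} (-1)^k t^(2k+1) / (2k+1)!, so substituting t = 7x, only odd powers of x are nonzero, with coefficient of x^(2k+1) equal to (-1)^k 7^(2k+1) / (2k+1)!.
Write 3 = 2*1 + 1, giving the coefficient (-1)^1 * 7^3 / 3! = -343/6 = -343/6.

-343/6


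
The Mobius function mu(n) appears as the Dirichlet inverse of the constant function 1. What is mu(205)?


205 = 5 * 41 (all distinct primes).
mu(205) = (-1)^2 = 1

1


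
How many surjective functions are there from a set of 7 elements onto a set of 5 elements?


By inclusion-exclusion on which target elements are missed, the number of surjections from an n-set onto a k-set is
surj(n, k) = sum_{j=0}^{k} (-1)^j C(k, j) (k - j)^n.
Equivalently surj(n, k) = k! * S(n, k), where S(n, k) is the Stirling number of the second kind.
For n = 7, k = 5:
S(7, 5) = 140, so
surj = 5! * 140 = 120 * 140 = 16800.

16800


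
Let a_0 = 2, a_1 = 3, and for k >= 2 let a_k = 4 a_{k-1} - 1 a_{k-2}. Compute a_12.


Iterating the recurrence forward:
a_0 = 2
a_1 = 3
a_2 = 4*3 - 1*2 = 10
a_3 = 4*10 - 1*3 = 37
a_4 = 4*37 - 1*10 = 138
a_5 = 4*138 - 1*37 = 515
a_6 = 4*515 - 1*138 = 1922
a_7 = 4*1922 - 1*515 = 7173
a_8 = 4*7173 - 1*1922 = 26770
a_9 = 4*26770 - 1*7173 = 99907
a_10 = 4*99907 - 1*26770 = 372858
a_11 = 4*372858 - 1*99907 = 1391525
a_12 = 4*1391525 - 1*372858 = 5193242
So a_12 = 5193242.

5193242


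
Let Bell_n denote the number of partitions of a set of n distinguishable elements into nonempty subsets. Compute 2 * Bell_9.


Bell_9 can be computed from the Bell triangle or from Dobinski's identity Bell_n = (1/e) * sum_{k>=0} k^n / k!.
Computing Bell_9 = 21147.
Then 2 * 21147 = 42294.

42294


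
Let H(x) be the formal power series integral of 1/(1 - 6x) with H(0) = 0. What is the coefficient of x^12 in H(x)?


1/(1 - 6x) = sum_{k>=0} 6^k x^k. Integrating termwise with H(0) = 0:
H(x) = sum_{k>=0} 6^k x^(k+1) / (k+1) = sum_{m>=1} 6^(m-1) x^m / m.
For m = 12: 6^11/12 = 362797056/12 = 30233088.

30233088


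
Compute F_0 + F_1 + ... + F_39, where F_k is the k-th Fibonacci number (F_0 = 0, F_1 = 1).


Use the identity sum_{k=0}^{N} F_k = F_{N+2} - 1 (which follows from F_{k+2} - F_{k+1} = F_k). Then
sum_{k=0}^{39} F_k = (F_{41} - 1) - (F_{1} - 1) = F_{41} - F_{1}.
Computing: F_{41} = 165580141, F_{1} = 1, so
Sum = 165580141 - 1 = 165580140.

165580140


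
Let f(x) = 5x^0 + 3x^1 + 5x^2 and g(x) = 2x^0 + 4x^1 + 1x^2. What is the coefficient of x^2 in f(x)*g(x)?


Cauchy product at x^2:
5*1 + 3*4 + 5*2
= 27

27


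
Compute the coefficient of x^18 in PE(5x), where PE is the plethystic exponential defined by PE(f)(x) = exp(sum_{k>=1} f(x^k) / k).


With f(x) = 5x, the exponent is sum_{k>=1} 5 x^k / k = 5 * (-ln(1 - x)). Exponentiating:
PE(5x) = exp(-5 ln(1 - x)) = 1/(1 - x)^5.
By the negative binomial expansion, [x^n] 1/(1 - x)^5 = C(n + 4, 4).
For n = 18: C(22, 4) = 7315.

7315


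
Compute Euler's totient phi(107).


phi(n) counts integers in [1, n] coprime to n. Using the multiplicative formula phi(n) = n * prod_{p | n} (1 - 1/p):
107 = 107, so
phi(107) = 107 * (1 - 1/107) = 106.

106


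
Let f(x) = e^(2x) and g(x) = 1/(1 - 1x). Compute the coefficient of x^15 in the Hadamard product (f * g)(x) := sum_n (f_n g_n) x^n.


Expanding: f_k = 2^k/k! (from e^(2x)) and g_k = 1^k (from 1/(1 - 1x)). So the Hadamard coefficient (f * g)_k = 2^k 1^k / k! = (2)^k / k!.
For k = 15: 2^15/15! = 32768/1307674368000 = 16/638512875.

16/638512875


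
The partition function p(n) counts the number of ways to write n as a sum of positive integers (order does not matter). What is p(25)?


Using the generating function prod_{k>=1} 1/(1-x^k), we compute p(25).
By dynamic programming over parts 1 through 25:
p(25) = 1958

1958


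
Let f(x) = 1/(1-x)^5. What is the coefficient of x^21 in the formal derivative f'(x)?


Differentiate: d/dx [ 1/(1-x)^r ] = r / (1-x)^(r+1).
Here r = 5, so f'(x) = 5 / (1-x)^6.
The expansion of 1/(1-x)^(r+1) has coefficient of x^n equal to C(n+r, r).
So the coefficient of x^21 in f'(x) is
5 * C(26, 5) = 5 * 65780 = 328900

328900


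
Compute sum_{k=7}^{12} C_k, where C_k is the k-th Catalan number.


C_7 through C_12: 429, 1430, 4862, 16796, 58786, 208012
Sum = 429 + 1430 + 4862 + 16796 + 58786 + 208012
= 290315

290315


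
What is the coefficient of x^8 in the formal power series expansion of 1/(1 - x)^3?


The expansion 1/(1 - x)^r = sum_{k>=0} C(k + r - 1, r - 1) x^k follows from the multiset / negative-binomial theorem (or from repeated differentiation of the geometric series).
For r = 3 and k = 8:
C(10, 2) = 3628800 / (2 * 40320) = 45.

45


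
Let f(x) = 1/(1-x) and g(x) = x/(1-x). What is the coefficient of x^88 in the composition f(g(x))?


First simplify the composition: f(g(x)) = 1/(1 - x/(1-x)) = (1-x)/((1-x) - x) = (1-x)/(1-2x).
Now extract the coefficient. Write (1-x)/(1-2x) = 1/(1-2x) - x/(1-2x).
The coefficient of x^n in 1/(1-2x) is 2^n, and in x/(1-2x) is 2^(n-1) (for n >= 1).
So the coefficient of x^88 is 2^88 - 2^87 = 309485009821345068724781056 - 154742504910672534362390528 = 154742504910672534362390528.

154742504910672534362390528


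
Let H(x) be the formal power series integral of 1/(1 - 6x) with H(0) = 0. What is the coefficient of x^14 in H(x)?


1/(1 - 6x) = sum_{k>=0} 6^k x^k. Integrating termwise with H(0) = 0:
H(x) = sum_{k>=0} 6^k x^(k+1) / (k+1) = sum_{m>=1} 6^(m-1) x^m / m.
For m = 14: 6^13/14 = 13060694016/14 = 6530347008/7.

6530347008/7


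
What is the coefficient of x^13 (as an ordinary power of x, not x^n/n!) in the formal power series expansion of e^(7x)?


The exponential series is e^y = sum_{k>=0} y^k / k!. Substituting y = 7x gives
e^(7x) = sum_{k>=0} 7^k x^k / k!.
So the coefficient of x^n is a^n/n! with a = 7, n = 13:
7^13 / 13! = 96889010407/6227020800 = 13841287201/889574400

13841287201/889574400


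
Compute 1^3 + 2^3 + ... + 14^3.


This power sum has a closed form given by Faulhaber's formula
sum_{k=1}^{m} k^p = (1 / (p + 1)) * sum_{j=0}^{p} C(p + 1, j) B_j m^(p + 1 - j),
but for small m direct computation is fastest:
1 + 8 + 27 + 64 + 125 + 216 + 343 + 512 + 729 + 1000 + 1331 + 1728 + 2197 + 2744 = 11025.

11025


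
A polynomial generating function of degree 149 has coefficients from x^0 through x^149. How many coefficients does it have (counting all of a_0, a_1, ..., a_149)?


A polynomial of degree 149 takes the form a_0 + a_1 x + ... + a_149 x^149.
The number of coefficients is 149 + 1 = 150.

150


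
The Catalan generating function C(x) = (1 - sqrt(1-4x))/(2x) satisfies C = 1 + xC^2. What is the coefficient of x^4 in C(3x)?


Substituting x -> 3x scales the n-th coefficient by 3^n, so [x^4] C(3x) = 3^4 * C_4.
C_4 = C(2*4, 4)/(5) = 70/5 = 14.
So 3^4 * 14 = 81 * 14 = 1134.

1134


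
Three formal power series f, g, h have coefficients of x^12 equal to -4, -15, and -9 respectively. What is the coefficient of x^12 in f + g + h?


Series addition is componentwise:
-4 + -15 + -9
= -28

-28


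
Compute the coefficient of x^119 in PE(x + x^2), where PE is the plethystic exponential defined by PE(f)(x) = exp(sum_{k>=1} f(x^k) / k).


With f(x) = x + x^2, the exponent is sum_{k>=1} (x^k + x^(2k)) / k = -ln(1 - x) - ln(1 - x^2). Exponentiating:
PE(x + x^2) = 1 / ((1 - x)(1 - x^2)).
This is the generating function for partitions of n into parts of size 1 or 2. The number of 2's can be any j in 0..59, and the rest are 1's, so
[x^119] = floor(119/2) + 1 = 60.

60


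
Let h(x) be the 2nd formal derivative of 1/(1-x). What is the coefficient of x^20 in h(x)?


Differentiating 2 times: d^2/dx^2 [1/(1-x)] = 2!/(1-x)^3.
The expansion 1/(1-x)^3 = sum_{k>=0} C(k+2, 2) x^k, so the coefficient of x^n in 2!/(1-x)^3 is 2! * C(n+2, 2).
For n = 20: 2 * C(22, 2) = 2 * 231 = 462

462


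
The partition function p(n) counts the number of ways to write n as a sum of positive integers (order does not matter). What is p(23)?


Using the generating function prod_{k>=1} 1/(1-x^k), we compute p(23).
By dynamic programming over parts 1 through 23:
p(23) = 1255

1255


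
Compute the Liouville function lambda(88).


The Liouville function is lambda(k) = (-1)^Omega(k), where Omega(k) counts the prime factors of k with multiplicity.
Factoring: 88 = 2 * 2 * 2 * 11, so Omega(88) = 4.
lambda(88) = (-1)^4 = 1.

1


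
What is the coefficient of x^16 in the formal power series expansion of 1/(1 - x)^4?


The negative binomial / multiset identity is
1/(1 - x)^r = sum_{k>=0} C(k + r - 1, r - 1) x^k.
Here r = 4 and k = 16, so the coefficient is
C(16 + 3, 3) = C(19, 3)
= 969

969


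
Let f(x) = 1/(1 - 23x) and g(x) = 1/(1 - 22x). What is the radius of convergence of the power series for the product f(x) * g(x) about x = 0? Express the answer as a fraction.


The radius of 1/(1 - 23x) is 1/23 (nearest singularity at x = 1/23), and the radius of 1/(1 - 22x) is 1/22.
The product f(x)*g(x) = 1/((1 - 23x)(1 - 22x)) has singularities at both 1/23 and 1/22, so its radius of convergence is the distance to the nearest one:
min(1/23, 1/22) = 1/23.

1/23


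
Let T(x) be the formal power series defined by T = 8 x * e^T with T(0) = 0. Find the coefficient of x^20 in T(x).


Apply the Lagrange inversion formula: if T = 8 x * phi(T) with phi(t) = e^t, then
[x^n] T = 8^n * (1/n) [t^(n-1)] phi(t)^n = 8^n * (1/n) [t^(n-1)] e^(n t) = 8^n * (1/n) * n^(n-1) / (n-1)! = 8^n * n^(n-1) / n!.
When c = 1 this is the Cayley count of rooted labeled trees on n vertices, divided by n!.
For n = 20: 8^20 * 20^19 / 20! = 1152921504606846976 * 5242880000000000000000000/2432902008176640000 = 36893488147419103232000000000000000/14849255421.

36893488147419103232000000000000000/14849255421


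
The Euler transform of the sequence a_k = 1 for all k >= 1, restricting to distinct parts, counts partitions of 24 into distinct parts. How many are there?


Partitions of 24 into distinct parts can be computed via generating function.
Product (1+x)(1+x^2)(1+x^3)...
The coefficient of x^24 = 122

122


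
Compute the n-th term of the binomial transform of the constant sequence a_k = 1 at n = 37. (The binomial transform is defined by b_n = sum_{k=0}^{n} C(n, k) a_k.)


With a_k = 1 for all k, b_n = sum_{k=0}^{n} C(n, k) = 2^n by the binomial theorem.
For n = 37: 2^37 = 137438953472.

137438953472


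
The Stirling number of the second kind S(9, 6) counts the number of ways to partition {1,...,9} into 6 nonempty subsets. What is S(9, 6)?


Using the explicit formula S(n,k) = (1/k!) sum_{j=0}^{k} (-1)^(k-j) C(k,j) j^n:
S(9, 6) = 2646
Equivalently, S(n,k) is n! times the coefficient of x^n in the EGF (e^x - 1)^k / k!.

2646


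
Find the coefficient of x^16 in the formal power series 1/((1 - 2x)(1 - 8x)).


By partial fractions or Cauchy convolution:
The coefficient equals sum_{k=0}^{16} 2^k * 8^(16-k).
= 375299968925696

375299968925696


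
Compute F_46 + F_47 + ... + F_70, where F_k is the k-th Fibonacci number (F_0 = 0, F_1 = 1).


Use the identity sum_{k=0}^{N} F_k = F_{N+2} - 1 (which follows from F_{k+2} - F_{k+1} = F_k). Then
sum_{k=46}^{70} F_k = (F_{72} - 1) - (F_{47} - 1) = F_{72} - F_{47}.
Computing: F_{72} = 498454011879264, F_{47} = 2971215073, so
Sum = 498454011879264 - 2971215073 = 498451040664191.

498451040664191


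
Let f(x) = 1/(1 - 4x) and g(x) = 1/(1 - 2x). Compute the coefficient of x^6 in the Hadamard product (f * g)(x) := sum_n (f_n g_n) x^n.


f has coefficients f_k = 4^k and g has coefficients g_k = 2^k, so the Hadamard product has coefficient (f*g)_k = 4^k * 2^k = 8^k.
For k = 6: 8^6 = 262144.

262144


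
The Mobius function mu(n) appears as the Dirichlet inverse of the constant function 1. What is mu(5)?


5 = 5 (all distinct primes).
mu(5) = (-1)^1 = -1

-1


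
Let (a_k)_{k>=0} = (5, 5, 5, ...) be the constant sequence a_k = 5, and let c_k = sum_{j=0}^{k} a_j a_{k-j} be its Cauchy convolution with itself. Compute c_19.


Since a_j = 5 for all j >= 0, the convolution sum becomes
c_k = sum_{j=0}^{k} 5 * 5 = 25 * (k + 1).
Equivalently, the generating function of (a_k) is 5/(1 - x) and its square is 25/(1 - x)^2 = sum_{k>=0} 25(k + 1) x^k.
For k = 19: 25 * 20 = 500.

500


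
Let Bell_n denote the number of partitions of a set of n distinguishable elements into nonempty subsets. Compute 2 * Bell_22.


Bell_22 can be computed from the Bell triangle or from Dobinski's identity Bell_n = (1/e) * sum_{k>=0} k^n / k!.
Computing Bell_22 = 4506715738447323.
Then 2 * 4506715738447323 = 9013431476894646.

9013431476894646


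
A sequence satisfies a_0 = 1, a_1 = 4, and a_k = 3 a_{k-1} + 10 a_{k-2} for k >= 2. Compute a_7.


The characteristic equation is t^2 - 3 t - 10 = 0, with roots r_1 = 5 and r_2 = -2 (so c_1 = r_1 + r_2, c_2 = -r_1 r_2 as required).
One can use the closed form a_n = A r_1^n + B r_2^n, but direct iteration is more reliable:
a_0 = 1, a_1 = 4, a_2 = 22, a_3 = 106, a_4 = 538, a_5 = 2674, a_6 = 13402, a_7 = 66946.
So a_7 = 66946.

66946


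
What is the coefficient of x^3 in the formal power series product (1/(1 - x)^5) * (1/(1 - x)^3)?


Combine the factors: (1/(1 - x)^5) * (1/(1 - x)^3) = 1/(1 - x)^8.
Then use 1/(1 - x)^r = sum_{k>=0} C(k + r - 1, r - 1) x^k with r = 8 and k = 3:
C(10, 7) = 120.

120


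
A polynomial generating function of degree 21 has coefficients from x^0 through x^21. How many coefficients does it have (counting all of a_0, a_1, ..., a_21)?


A polynomial of degree 21 takes the form a_0 + a_1 x + ... + a_21 x^21.
The number of coefficients is 21 + 1 = 22.

22


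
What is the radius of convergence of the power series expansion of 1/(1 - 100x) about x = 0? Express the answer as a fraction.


Expanding 1/(1 - 100x) = sum_{k>=0} 100^k x^k, the series converges when |100x| < 1, i.e., |x| < 1/100.
So the radius of convergence is 1/100 = 1/100.

1/100


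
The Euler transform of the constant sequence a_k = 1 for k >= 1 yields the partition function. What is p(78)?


The Euler transform converts the sequence a_k = 1 into the number of integer partitions.
Using the recurrence or dynamic programming:
p(78) = 12132164

12132164


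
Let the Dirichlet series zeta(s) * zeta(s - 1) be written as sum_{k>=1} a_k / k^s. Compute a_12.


Convolution gives a_k = sum_{d | k} d * 1 = sum_{d | k} d = sigma(k), the sum of positive divisors of k.
For k = 12, the divisors are 1, 2, 3, 4, 6, 12, so
sigma(12) = 1 + 2 + 3 + 4 + 6 + 12 = 28.

28


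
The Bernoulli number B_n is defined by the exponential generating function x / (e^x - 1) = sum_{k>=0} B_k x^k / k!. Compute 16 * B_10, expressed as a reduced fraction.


Bernoulli numbers can also be computed recursively via B_0 = 1 and sum_{j=0}^{m} C(m+1, j) B_j = 0 for m >= 1. Odd-index Bernoulli numbers vanish for k >= 3.
Computing B_10 = 5/66, so 16 * B_10 = 16 * 5/66 = 40/33.

40/33


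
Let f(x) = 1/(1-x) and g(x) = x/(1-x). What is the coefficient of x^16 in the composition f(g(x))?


First simplify the composition: f(g(x)) = 1/(1 - x/(1-x)) = (1-x)/((1-x) - x) = (1-x)/(1-2x).
Now extract the coefficient. Write (1-x)/(1-2x) = 1/(1-2x) - x/(1-2x).
The coefficient of x^n in 1/(1-2x) is 2^n, and in x/(1-2x) is 2^(n-1) (for n >= 1).
So the coefficient of x^16 is 2^16 - 2^15 = 65536 - 32768 = 32768.

32768


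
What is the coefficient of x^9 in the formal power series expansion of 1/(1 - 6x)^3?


The general identity 1/(1 - c x)^r = sum_{k>=0} c^k C(k + r - 1, r - 1) x^k follows by substituting y = c x into 1/(1 - y)^r = sum_{k>=0} C(k + r - 1, r - 1) y^k.
For c = 6, r = 3, k = 9:
6^9 * C(11, 2) = 10077696 * 55 = 554273280.

554273280


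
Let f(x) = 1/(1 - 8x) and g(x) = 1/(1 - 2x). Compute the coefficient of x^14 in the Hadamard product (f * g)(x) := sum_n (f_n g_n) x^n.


f has coefficients f_k = 8^k and g has coefficients g_k = 2^k, so the Hadamard product has coefficient (f*g)_k = 8^k * 2^k = 16^k.
For k = 14: 16^14 = 72057594037927936.

72057594037927936


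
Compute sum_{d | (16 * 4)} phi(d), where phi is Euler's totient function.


First, 16 * 4 = 64. One classical identity is sum_{d | n} phi(d) = n (each k in [1, n] has a unique gcd with n, and among the k's with gcd(k, n) = n/d there are phi(d) of them). So the sum equals 64. We also verify directly:
Divisors of 64: 1, 2, 4, 8, 16, 32, 64.
phi values: 1, 1, 2, 4, 8, 16, 32.
Sum = 64.

64


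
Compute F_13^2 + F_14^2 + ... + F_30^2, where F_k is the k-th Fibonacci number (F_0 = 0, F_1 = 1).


There is a standard identity sum_{k=0}^{N} F_k^2 = F_N * F_{N+1} (proved inductively from the telescoping relation F_k^2 = F_k F_{k+1} - F_{k-1} F_k). Then
sum_{k=13}^{30} F_k^2 = F_30 F_31 - F_12 F_13.
Computing: F_30 = 832040, F_31 = 1346269, F_12 = 144, F_13 = 233.
Sum = 832040 * 1346269 - 144 * 233 = 1120149625208.

1120149625208


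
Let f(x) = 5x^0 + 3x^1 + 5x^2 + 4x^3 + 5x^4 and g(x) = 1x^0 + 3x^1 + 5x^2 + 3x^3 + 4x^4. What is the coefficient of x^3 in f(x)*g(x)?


Cauchy product at x^3:
5*3 + 3*5 + 5*3 + 4*1
= 49

49


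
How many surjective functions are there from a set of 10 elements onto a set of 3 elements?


By inclusion-exclusion on which target elements are missed, the number of surjections from an n-set onto a k-set is
surj(n, k) = sum_{j=0}^{k} (-1)^j C(k, j) (k - j)^n.
Equivalently surj(n, k) = k! * S(n, k), where S(n, k) is the Stirling number of the second kind.
For n = 10, k = 3:
S(10, 3) = 9330, so
surj = 3! * 9330 = 6 * 9330 = 55980.

55980


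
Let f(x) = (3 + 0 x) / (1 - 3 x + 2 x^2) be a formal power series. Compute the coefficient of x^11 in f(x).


Write f(x) = sum_{k>=0} a_k x^k. Multiplying both sides by 1 - 3 x + 2 x^2 gives
(1 - 3 x + 2 x^2) sum_{k>=0} a_k x^k = 3 + 0 x.
Matching coefficients:
 x^0: a_0 = 3
 x^1: a_1 - 3 a_0 = 0  =>  a_1 = 3*3 + 0 = 9
 x^k (k >= 2): a_k = 3 a_{k-1} - 2 a_{k-2}.
Iterating: a_2 = 21, a_3 = 45, a_4 = 93, a_5 = 189, a_6 = 381, a_7 = 765, a_8 = 1533, a_9 = 3069, a_10 = 6141, a_11 = 12285.
So the coefficient of x^11 is 12285.

12285


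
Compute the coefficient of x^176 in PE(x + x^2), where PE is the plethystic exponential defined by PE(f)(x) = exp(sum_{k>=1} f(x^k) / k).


With f(x) = x + x^2, the exponent is sum_{k>=1} (x^k + x^(2k)) / k = -ln(1 - x) - ln(1 - x^2). Exponentiating:
PE(x + x^2) = 1 / ((1 - x)(1 - x^2)).
This is the generating function for partitions of n into parts of size 1 or 2. The number of 2's can be any j in 0..88, and the rest are 1's, so
[x^176] = floor(176/2) + 1 = 89.

89


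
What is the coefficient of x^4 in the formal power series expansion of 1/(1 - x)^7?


The negative binomial / multiset identity is
1/(1 - x)^r = sum_{k>=0} C(k + r - 1, r - 1) x^k.
Here r = 7 and k = 4, so the coefficient is
C(4 + 6, 6) = C(10, 6)
= 210

210


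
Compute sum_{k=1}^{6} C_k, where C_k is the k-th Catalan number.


C_1 through C_6: 1, 2, 5, 14, 42, 132
Sum = 1 + 2 + 5 + 14 + 42 + 132
= 196

196


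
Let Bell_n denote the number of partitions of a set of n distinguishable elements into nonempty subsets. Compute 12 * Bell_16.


Bell_16 can be computed from the Bell triangle or from Dobinski's identity Bell_n = (1/e) * sum_{k>=0} k^n / k!.
Computing Bell_16 = 10480142147.
Then 12 * 10480142147 = 125761705764.

125761705764


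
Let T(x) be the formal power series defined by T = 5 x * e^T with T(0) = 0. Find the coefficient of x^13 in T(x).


Apply the Lagrange inversion formula: if T = 5 x * phi(T) with phi(t) = e^t, then
[x^n] T = 5^n * (1/n) [t^(n-1)] phi(t)^n = 5^n * (1/n) [t^(n-1)] e^(n t) = 5^n * (1/n) * n^(n-1) / (n-1)! = 5^n * n^(n-1) / n!.
When c = 1 this is the Cayley count of rooted labeled trees on n vertices, divided by n!.
For n = 13: 5^13 * 13^12 / 13! = 1220703125 * 23298085122481/6227020800 = 87507831740087890625/19160064.

87507831740087890625/19160064


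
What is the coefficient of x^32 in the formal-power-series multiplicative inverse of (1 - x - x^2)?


Let the inverse be f(x) = sum_{k>=0} a_k x^k. From f(x) * (1 - x - x^2) = 1 and matching coefficients:
 x^0: a_0 = 1.
 x^1: a_1 - a_0 = 0, so a_1 = 1.
 x^k (k >= 2): a_k - a_{k-1} - a_{k-2} = 0, i.e. a_k = a_{k-1} + a_{k-2}.
This is the Fibonacci-type recurrence shifted so that a_0 = a_1 = 1.
Iterating: a_0=1, a_1=1, a_2=2, a_3=3, a_4=5, a_5=8, a_6=13, a_7=21, a_8=34, a_9=55, ...
a_32 = 3524578.

3524578


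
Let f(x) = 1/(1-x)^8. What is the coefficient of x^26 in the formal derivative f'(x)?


Differentiate: d/dx [ 1/(1-x)^r ] = r / (1-x)^(r+1).
Here r = 8, so f'(x) = 8 / (1-x)^9.
The expansion of 1/(1-x)^(r+1) has coefficient of x^n equal to C(n+r, r).
So the coefficient of x^26 in f'(x) is
8 * C(34, 8) = 8 * 18156204 = 145249632

145249632


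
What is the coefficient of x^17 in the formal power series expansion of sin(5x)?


The Maclaurin series is sin(t) = sum_{k>=0} (-1)^k t^(2k+1) / (2k+1)!, so substituting t = 5x, only odd powers of x are nonzero, with coefficient of x^(2k+1) equal to (-1)^k 5^(2k+1) / (2k+1)!.
Write 17 = 2*8 + 1, giving the coefficient (-1)^8 * 5^17 / 17! = 762939453125/355687428096000 = 6103515625/2845499424768.

6103515625/2845499424768
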